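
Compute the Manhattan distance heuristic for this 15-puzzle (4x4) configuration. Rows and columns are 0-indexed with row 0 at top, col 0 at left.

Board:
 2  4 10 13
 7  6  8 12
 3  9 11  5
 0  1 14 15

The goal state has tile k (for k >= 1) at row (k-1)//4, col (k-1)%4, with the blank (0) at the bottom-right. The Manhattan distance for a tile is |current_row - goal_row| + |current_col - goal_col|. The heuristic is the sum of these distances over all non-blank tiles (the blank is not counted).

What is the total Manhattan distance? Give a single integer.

Answer: 31

Derivation:
Tile 2: at (0,0), goal (0,1), distance |0-0|+|0-1| = 1
Tile 4: at (0,1), goal (0,3), distance |0-0|+|1-3| = 2
Tile 10: at (0,2), goal (2,1), distance |0-2|+|2-1| = 3
Tile 13: at (0,3), goal (3,0), distance |0-3|+|3-0| = 6
Tile 7: at (1,0), goal (1,2), distance |1-1|+|0-2| = 2
Tile 6: at (1,1), goal (1,1), distance |1-1|+|1-1| = 0
Tile 8: at (1,2), goal (1,3), distance |1-1|+|2-3| = 1
Tile 12: at (1,3), goal (2,3), distance |1-2|+|3-3| = 1
Tile 3: at (2,0), goal (0,2), distance |2-0|+|0-2| = 4
Tile 9: at (2,1), goal (2,0), distance |2-2|+|1-0| = 1
Tile 11: at (2,2), goal (2,2), distance |2-2|+|2-2| = 0
Tile 5: at (2,3), goal (1,0), distance |2-1|+|3-0| = 4
Tile 1: at (3,1), goal (0,0), distance |3-0|+|1-0| = 4
Tile 14: at (3,2), goal (3,1), distance |3-3|+|2-1| = 1
Tile 15: at (3,3), goal (3,2), distance |3-3|+|3-2| = 1
Sum: 1 + 2 + 3 + 6 + 2 + 0 + 1 + 1 + 4 + 1 + 0 + 4 + 4 + 1 + 1 = 31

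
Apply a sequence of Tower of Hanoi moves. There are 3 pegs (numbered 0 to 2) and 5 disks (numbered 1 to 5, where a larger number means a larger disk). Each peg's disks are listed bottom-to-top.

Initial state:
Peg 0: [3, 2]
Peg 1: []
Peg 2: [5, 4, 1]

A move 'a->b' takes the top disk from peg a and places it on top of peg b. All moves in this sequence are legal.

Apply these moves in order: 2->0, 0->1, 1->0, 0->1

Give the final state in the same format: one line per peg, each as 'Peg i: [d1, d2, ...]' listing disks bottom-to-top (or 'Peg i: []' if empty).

After move 1 (2->0):
Peg 0: [3, 2, 1]
Peg 1: []
Peg 2: [5, 4]

After move 2 (0->1):
Peg 0: [3, 2]
Peg 1: [1]
Peg 2: [5, 4]

After move 3 (1->0):
Peg 0: [3, 2, 1]
Peg 1: []
Peg 2: [5, 4]

After move 4 (0->1):
Peg 0: [3, 2]
Peg 1: [1]
Peg 2: [5, 4]

Answer: Peg 0: [3, 2]
Peg 1: [1]
Peg 2: [5, 4]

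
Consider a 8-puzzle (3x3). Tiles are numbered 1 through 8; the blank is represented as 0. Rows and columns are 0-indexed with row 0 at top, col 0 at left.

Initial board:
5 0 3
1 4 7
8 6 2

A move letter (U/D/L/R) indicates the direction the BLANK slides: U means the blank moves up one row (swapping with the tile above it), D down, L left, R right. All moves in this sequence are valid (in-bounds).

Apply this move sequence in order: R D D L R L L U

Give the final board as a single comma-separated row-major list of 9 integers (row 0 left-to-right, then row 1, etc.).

Answer: 5, 3, 7, 0, 4, 2, 1, 8, 6

Derivation:
After move 1 (R):
5 3 0
1 4 7
8 6 2

After move 2 (D):
5 3 7
1 4 0
8 6 2

After move 3 (D):
5 3 7
1 4 2
8 6 0

After move 4 (L):
5 3 7
1 4 2
8 0 6

After move 5 (R):
5 3 7
1 4 2
8 6 0

After move 6 (L):
5 3 7
1 4 2
8 0 6

After move 7 (L):
5 3 7
1 4 2
0 8 6

After move 8 (U):
5 3 7
0 4 2
1 8 6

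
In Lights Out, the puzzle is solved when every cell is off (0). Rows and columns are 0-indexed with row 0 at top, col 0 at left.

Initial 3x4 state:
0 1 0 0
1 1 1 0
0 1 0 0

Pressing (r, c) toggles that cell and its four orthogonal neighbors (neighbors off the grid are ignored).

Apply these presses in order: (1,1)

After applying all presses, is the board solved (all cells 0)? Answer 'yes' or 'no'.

After press 1 at (1,1):
0 0 0 0
0 0 0 0
0 0 0 0

Lights still on: 0

Answer: yes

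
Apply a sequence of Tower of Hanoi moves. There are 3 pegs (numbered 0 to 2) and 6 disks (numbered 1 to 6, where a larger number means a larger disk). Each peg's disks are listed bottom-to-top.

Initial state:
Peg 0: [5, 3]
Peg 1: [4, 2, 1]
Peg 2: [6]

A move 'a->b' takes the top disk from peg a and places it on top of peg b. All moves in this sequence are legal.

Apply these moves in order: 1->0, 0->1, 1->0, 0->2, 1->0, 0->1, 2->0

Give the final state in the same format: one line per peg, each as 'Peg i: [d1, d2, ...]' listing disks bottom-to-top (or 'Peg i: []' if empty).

After move 1 (1->0):
Peg 0: [5, 3, 1]
Peg 1: [4, 2]
Peg 2: [6]

After move 2 (0->1):
Peg 0: [5, 3]
Peg 1: [4, 2, 1]
Peg 2: [6]

After move 3 (1->0):
Peg 0: [5, 3, 1]
Peg 1: [4, 2]
Peg 2: [6]

After move 4 (0->2):
Peg 0: [5, 3]
Peg 1: [4, 2]
Peg 2: [6, 1]

After move 5 (1->0):
Peg 0: [5, 3, 2]
Peg 1: [4]
Peg 2: [6, 1]

After move 6 (0->1):
Peg 0: [5, 3]
Peg 1: [4, 2]
Peg 2: [6, 1]

After move 7 (2->0):
Peg 0: [5, 3, 1]
Peg 1: [4, 2]
Peg 2: [6]

Answer: Peg 0: [5, 3, 1]
Peg 1: [4, 2]
Peg 2: [6]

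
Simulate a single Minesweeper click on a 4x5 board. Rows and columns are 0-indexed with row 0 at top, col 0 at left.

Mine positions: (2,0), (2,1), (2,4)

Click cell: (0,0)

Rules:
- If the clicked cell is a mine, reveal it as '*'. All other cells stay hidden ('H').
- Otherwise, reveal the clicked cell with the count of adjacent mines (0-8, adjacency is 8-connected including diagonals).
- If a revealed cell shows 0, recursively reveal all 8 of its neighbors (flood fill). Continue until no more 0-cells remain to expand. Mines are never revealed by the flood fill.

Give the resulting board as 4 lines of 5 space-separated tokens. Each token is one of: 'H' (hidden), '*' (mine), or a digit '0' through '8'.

0 0 0 0 0
2 2 1 1 1
H H H H H
H H H H H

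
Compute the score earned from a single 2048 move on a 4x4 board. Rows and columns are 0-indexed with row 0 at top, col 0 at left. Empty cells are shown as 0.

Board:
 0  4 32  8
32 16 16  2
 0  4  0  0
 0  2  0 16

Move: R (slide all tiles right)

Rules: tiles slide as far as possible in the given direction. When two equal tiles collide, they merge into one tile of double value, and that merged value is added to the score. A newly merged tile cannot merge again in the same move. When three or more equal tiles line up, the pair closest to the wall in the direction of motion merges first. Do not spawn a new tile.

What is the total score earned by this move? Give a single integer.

Answer: 32

Derivation:
Slide right:
row 0: [0, 4, 32, 8] -> [0, 4, 32, 8]  score +0 (running 0)
row 1: [32, 16, 16, 2] -> [0, 32, 32, 2]  score +32 (running 32)
row 2: [0, 4, 0, 0] -> [0, 0, 0, 4]  score +0 (running 32)
row 3: [0, 2, 0, 16] -> [0, 0, 2, 16]  score +0 (running 32)
Board after move:
 0  4 32  8
 0 32 32  2
 0  0  0  4
 0  0  2 16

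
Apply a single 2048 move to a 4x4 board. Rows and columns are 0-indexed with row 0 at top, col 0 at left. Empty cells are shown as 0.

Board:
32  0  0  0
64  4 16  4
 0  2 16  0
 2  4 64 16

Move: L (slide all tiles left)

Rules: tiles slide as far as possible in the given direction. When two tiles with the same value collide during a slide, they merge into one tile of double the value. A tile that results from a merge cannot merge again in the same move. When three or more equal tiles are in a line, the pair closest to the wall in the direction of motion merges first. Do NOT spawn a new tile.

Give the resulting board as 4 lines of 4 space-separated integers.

Answer: 32  0  0  0
64  4 16  4
 2 16  0  0
 2  4 64 16

Derivation:
Slide left:
row 0: [32, 0, 0, 0] -> [32, 0, 0, 0]
row 1: [64, 4, 16, 4] -> [64, 4, 16, 4]
row 2: [0, 2, 16, 0] -> [2, 16, 0, 0]
row 3: [2, 4, 64, 16] -> [2, 4, 64, 16]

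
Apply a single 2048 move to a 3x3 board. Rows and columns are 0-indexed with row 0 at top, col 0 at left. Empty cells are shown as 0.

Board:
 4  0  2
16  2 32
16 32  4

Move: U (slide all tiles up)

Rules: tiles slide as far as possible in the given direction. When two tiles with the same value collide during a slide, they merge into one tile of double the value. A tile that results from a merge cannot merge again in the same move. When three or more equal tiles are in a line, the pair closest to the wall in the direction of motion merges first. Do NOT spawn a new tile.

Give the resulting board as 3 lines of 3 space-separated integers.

Answer:  4  2  2
32 32 32
 0  0  4

Derivation:
Slide up:
col 0: [4, 16, 16] -> [4, 32, 0]
col 1: [0, 2, 32] -> [2, 32, 0]
col 2: [2, 32, 4] -> [2, 32, 4]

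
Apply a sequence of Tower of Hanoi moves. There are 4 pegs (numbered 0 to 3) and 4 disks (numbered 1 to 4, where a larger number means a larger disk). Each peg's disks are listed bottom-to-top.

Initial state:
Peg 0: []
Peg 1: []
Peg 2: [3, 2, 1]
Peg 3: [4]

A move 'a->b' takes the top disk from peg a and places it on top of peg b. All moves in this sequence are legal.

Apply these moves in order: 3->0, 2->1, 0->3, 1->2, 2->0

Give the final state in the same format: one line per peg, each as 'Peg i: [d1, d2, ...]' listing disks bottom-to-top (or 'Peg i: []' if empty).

After move 1 (3->0):
Peg 0: [4]
Peg 1: []
Peg 2: [3, 2, 1]
Peg 3: []

After move 2 (2->1):
Peg 0: [4]
Peg 1: [1]
Peg 2: [3, 2]
Peg 3: []

After move 3 (0->3):
Peg 0: []
Peg 1: [1]
Peg 2: [3, 2]
Peg 3: [4]

After move 4 (1->2):
Peg 0: []
Peg 1: []
Peg 2: [3, 2, 1]
Peg 3: [4]

After move 5 (2->0):
Peg 0: [1]
Peg 1: []
Peg 2: [3, 2]
Peg 3: [4]

Answer: Peg 0: [1]
Peg 1: []
Peg 2: [3, 2]
Peg 3: [4]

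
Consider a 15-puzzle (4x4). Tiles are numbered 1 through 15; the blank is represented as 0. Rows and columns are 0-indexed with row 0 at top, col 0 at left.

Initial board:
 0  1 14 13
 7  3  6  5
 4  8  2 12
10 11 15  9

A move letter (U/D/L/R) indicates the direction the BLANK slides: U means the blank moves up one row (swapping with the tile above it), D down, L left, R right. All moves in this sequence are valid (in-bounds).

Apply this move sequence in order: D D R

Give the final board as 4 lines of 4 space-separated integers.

Answer:  7  1 14 13
 4  3  6  5
 8  0  2 12
10 11 15  9

Derivation:
After move 1 (D):
 7  1 14 13
 0  3  6  5
 4  8  2 12
10 11 15  9

After move 2 (D):
 7  1 14 13
 4  3  6  5
 0  8  2 12
10 11 15  9

After move 3 (R):
 7  1 14 13
 4  3  6  5
 8  0  2 12
10 11 15  9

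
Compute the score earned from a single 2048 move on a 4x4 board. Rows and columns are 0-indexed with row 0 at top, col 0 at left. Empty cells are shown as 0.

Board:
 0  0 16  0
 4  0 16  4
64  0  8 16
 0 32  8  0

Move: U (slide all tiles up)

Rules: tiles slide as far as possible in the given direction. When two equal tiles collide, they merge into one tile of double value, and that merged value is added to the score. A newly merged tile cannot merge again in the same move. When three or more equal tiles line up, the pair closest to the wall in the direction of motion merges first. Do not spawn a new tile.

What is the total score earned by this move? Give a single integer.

Answer: 48

Derivation:
Slide up:
col 0: [0, 4, 64, 0] -> [4, 64, 0, 0]  score +0 (running 0)
col 1: [0, 0, 0, 32] -> [32, 0, 0, 0]  score +0 (running 0)
col 2: [16, 16, 8, 8] -> [32, 16, 0, 0]  score +48 (running 48)
col 3: [0, 4, 16, 0] -> [4, 16, 0, 0]  score +0 (running 48)
Board after move:
 4 32 32  4
64  0 16 16
 0  0  0  0
 0  0  0  0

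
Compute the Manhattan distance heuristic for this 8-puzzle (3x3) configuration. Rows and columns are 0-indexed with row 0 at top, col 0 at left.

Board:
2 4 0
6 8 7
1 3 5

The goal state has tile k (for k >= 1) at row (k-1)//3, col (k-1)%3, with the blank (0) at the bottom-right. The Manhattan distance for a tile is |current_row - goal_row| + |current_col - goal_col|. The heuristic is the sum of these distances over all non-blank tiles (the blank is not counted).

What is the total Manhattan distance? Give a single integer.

Answer: 16

Derivation:
Tile 2: (0,0)->(0,1) = 1
Tile 4: (0,1)->(1,0) = 2
Tile 6: (1,0)->(1,2) = 2
Tile 8: (1,1)->(2,1) = 1
Tile 7: (1,2)->(2,0) = 3
Tile 1: (2,0)->(0,0) = 2
Tile 3: (2,1)->(0,2) = 3
Tile 5: (2,2)->(1,1) = 2
Sum: 1 + 2 + 2 + 1 + 3 + 2 + 3 + 2 = 16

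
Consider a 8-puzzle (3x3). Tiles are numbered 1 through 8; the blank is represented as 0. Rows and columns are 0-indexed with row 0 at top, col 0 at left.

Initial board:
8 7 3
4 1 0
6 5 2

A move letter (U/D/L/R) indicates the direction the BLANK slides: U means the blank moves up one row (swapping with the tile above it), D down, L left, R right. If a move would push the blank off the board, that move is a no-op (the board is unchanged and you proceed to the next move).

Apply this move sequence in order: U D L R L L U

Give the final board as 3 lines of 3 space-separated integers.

After move 1 (U):
8 7 0
4 1 3
6 5 2

After move 2 (D):
8 7 3
4 1 0
6 5 2

After move 3 (L):
8 7 3
4 0 1
6 5 2

After move 4 (R):
8 7 3
4 1 0
6 5 2

After move 5 (L):
8 7 3
4 0 1
6 5 2

After move 6 (L):
8 7 3
0 4 1
6 5 2

After move 7 (U):
0 7 3
8 4 1
6 5 2

Answer: 0 7 3
8 4 1
6 5 2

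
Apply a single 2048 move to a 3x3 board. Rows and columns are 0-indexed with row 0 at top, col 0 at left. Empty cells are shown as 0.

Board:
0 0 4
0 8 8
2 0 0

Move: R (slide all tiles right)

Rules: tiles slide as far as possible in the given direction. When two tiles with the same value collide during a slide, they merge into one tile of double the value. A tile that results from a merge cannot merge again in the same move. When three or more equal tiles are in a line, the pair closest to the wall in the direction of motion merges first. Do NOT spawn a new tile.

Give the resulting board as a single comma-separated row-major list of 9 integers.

Slide right:
row 0: [0, 0, 4] -> [0, 0, 4]
row 1: [0, 8, 8] -> [0, 0, 16]
row 2: [2, 0, 0] -> [0, 0, 2]

Answer: 0, 0, 4, 0, 0, 16, 0, 0, 2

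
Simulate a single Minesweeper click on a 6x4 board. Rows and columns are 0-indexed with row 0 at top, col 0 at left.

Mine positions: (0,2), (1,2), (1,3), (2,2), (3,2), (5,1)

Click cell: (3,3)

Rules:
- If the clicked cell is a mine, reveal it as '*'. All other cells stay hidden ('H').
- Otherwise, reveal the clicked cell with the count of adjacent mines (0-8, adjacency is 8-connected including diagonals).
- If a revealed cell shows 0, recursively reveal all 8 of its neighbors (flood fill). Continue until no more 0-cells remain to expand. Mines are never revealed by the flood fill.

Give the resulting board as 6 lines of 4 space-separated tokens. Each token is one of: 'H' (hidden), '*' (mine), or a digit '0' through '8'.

H H H H
H H H H
H H H H
H H H 2
H H H H
H H H H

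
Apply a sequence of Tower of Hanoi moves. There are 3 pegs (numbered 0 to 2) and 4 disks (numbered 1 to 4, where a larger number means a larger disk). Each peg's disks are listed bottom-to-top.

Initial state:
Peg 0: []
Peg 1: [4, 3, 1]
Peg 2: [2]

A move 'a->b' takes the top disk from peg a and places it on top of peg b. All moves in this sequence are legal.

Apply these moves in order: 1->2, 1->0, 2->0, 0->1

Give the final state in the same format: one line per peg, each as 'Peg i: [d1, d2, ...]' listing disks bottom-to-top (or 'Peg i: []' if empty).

Answer: Peg 0: [3]
Peg 1: [4, 1]
Peg 2: [2]

Derivation:
After move 1 (1->2):
Peg 0: []
Peg 1: [4, 3]
Peg 2: [2, 1]

After move 2 (1->0):
Peg 0: [3]
Peg 1: [4]
Peg 2: [2, 1]

After move 3 (2->0):
Peg 0: [3, 1]
Peg 1: [4]
Peg 2: [2]

After move 4 (0->1):
Peg 0: [3]
Peg 1: [4, 1]
Peg 2: [2]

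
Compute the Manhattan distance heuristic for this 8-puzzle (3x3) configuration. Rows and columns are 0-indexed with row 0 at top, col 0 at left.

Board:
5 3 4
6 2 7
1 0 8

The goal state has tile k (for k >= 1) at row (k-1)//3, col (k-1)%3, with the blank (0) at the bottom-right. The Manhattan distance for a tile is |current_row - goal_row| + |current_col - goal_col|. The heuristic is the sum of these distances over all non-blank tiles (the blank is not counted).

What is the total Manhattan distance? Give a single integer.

Answer: 15

Derivation:
Tile 5: at (0,0), goal (1,1), distance |0-1|+|0-1| = 2
Tile 3: at (0,1), goal (0,2), distance |0-0|+|1-2| = 1
Tile 4: at (0,2), goal (1,0), distance |0-1|+|2-0| = 3
Tile 6: at (1,0), goal (1,2), distance |1-1|+|0-2| = 2
Tile 2: at (1,1), goal (0,1), distance |1-0|+|1-1| = 1
Tile 7: at (1,2), goal (2,0), distance |1-2|+|2-0| = 3
Tile 1: at (2,0), goal (0,0), distance |2-0|+|0-0| = 2
Tile 8: at (2,2), goal (2,1), distance |2-2|+|2-1| = 1
Sum: 2 + 1 + 3 + 2 + 1 + 3 + 2 + 1 = 15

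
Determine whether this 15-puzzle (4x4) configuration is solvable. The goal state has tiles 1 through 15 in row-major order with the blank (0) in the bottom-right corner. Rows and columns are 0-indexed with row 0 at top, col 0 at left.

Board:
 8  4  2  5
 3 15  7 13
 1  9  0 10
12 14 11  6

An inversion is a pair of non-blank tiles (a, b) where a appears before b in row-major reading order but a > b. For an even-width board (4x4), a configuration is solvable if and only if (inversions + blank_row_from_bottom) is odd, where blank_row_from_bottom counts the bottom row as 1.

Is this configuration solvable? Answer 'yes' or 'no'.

Inversions: 38
Blank is in row 2 (0-indexed from top), which is row 2 counting from the bottom (bottom = 1).
38 + 2 = 40, which is even, so the puzzle is not solvable.

Answer: no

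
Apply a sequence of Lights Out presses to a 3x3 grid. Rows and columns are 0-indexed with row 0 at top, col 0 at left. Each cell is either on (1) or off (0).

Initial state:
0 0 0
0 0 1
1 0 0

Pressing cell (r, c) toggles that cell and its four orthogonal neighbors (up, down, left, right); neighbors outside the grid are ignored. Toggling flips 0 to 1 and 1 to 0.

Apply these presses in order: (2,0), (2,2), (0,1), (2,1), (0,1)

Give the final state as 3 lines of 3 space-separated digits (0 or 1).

After press 1 at (2,0):
0 0 0
1 0 1
0 1 0

After press 2 at (2,2):
0 0 0
1 0 0
0 0 1

After press 3 at (0,1):
1 1 1
1 1 0
0 0 1

After press 4 at (2,1):
1 1 1
1 0 0
1 1 0

After press 5 at (0,1):
0 0 0
1 1 0
1 1 0

Answer: 0 0 0
1 1 0
1 1 0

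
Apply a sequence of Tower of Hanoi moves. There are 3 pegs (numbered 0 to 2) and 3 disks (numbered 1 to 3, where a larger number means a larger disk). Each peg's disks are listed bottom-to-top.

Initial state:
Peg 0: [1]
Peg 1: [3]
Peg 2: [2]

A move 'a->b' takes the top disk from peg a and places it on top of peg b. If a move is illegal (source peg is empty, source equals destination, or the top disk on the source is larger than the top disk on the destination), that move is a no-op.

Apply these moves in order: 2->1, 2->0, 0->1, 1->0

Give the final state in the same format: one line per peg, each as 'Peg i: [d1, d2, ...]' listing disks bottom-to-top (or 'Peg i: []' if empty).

After move 1 (2->1):
Peg 0: [1]
Peg 1: [3, 2]
Peg 2: []

After move 2 (2->0):
Peg 0: [1]
Peg 1: [3, 2]
Peg 2: []

After move 3 (0->1):
Peg 0: []
Peg 1: [3, 2, 1]
Peg 2: []

After move 4 (1->0):
Peg 0: [1]
Peg 1: [3, 2]
Peg 2: []

Answer: Peg 0: [1]
Peg 1: [3, 2]
Peg 2: []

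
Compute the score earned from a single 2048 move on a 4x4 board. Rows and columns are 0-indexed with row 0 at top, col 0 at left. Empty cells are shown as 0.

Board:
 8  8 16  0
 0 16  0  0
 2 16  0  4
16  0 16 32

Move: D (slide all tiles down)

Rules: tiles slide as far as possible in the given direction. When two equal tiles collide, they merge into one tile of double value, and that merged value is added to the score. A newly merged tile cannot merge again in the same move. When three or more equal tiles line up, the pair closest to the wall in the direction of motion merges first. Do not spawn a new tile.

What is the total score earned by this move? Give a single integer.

Answer: 64

Derivation:
Slide down:
col 0: [8, 0, 2, 16] -> [0, 8, 2, 16]  score +0 (running 0)
col 1: [8, 16, 16, 0] -> [0, 0, 8, 32]  score +32 (running 32)
col 2: [16, 0, 0, 16] -> [0, 0, 0, 32]  score +32 (running 64)
col 3: [0, 0, 4, 32] -> [0, 0, 4, 32]  score +0 (running 64)
Board after move:
 0  0  0  0
 8  0  0  0
 2  8  0  4
16 32 32 32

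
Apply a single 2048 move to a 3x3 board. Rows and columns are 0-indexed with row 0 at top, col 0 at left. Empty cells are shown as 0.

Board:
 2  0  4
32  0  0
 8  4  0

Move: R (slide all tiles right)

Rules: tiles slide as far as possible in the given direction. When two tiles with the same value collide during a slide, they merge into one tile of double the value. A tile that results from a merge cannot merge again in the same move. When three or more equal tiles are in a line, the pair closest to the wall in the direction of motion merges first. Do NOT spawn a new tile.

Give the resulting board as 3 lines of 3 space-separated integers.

Answer:  0  2  4
 0  0 32
 0  8  4

Derivation:
Slide right:
row 0: [2, 0, 4] -> [0, 2, 4]
row 1: [32, 0, 0] -> [0, 0, 32]
row 2: [8, 4, 0] -> [0, 8, 4]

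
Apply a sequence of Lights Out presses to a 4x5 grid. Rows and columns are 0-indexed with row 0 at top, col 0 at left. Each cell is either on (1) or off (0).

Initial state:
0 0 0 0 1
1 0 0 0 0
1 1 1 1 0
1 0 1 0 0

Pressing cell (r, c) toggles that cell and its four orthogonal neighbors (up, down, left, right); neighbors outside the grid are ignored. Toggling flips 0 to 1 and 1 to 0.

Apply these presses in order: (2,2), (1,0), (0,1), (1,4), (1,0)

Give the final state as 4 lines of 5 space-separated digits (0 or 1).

Answer: 1 1 1 0 0
1 1 1 1 1
1 0 0 0 1
1 0 0 0 0

Derivation:
After press 1 at (2,2):
0 0 0 0 1
1 0 1 0 0
1 0 0 0 0
1 0 0 0 0

After press 2 at (1,0):
1 0 0 0 1
0 1 1 0 0
0 0 0 0 0
1 0 0 0 0

After press 3 at (0,1):
0 1 1 0 1
0 0 1 0 0
0 0 0 0 0
1 0 0 0 0

After press 4 at (1,4):
0 1 1 0 0
0 0 1 1 1
0 0 0 0 1
1 0 0 0 0

After press 5 at (1,0):
1 1 1 0 0
1 1 1 1 1
1 0 0 0 1
1 0 0 0 0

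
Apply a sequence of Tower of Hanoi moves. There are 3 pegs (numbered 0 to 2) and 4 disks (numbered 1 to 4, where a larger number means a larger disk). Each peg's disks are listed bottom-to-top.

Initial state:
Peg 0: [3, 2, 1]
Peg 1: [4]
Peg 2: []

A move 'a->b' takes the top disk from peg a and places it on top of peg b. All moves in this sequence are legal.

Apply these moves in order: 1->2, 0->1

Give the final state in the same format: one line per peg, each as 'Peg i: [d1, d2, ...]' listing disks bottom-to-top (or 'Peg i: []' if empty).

Answer: Peg 0: [3, 2]
Peg 1: [1]
Peg 2: [4]

Derivation:
After move 1 (1->2):
Peg 0: [3, 2, 1]
Peg 1: []
Peg 2: [4]

After move 2 (0->1):
Peg 0: [3, 2]
Peg 1: [1]
Peg 2: [4]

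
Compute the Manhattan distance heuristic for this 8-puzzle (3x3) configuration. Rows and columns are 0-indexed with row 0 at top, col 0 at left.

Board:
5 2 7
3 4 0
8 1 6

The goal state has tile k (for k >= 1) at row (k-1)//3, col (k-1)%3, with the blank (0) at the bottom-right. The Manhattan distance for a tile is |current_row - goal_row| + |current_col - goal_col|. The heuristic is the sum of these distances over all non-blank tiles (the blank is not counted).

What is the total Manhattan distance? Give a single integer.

Answer: 15

Derivation:
Tile 5: (0,0)->(1,1) = 2
Tile 2: (0,1)->(0,1) = 0
Tile 7: (0,2)->(2,0) = 4
Tile 3: (1,0)->(0,2) = 3
Tile 4: (1,1)->(1,0) = 1
Tile 8: (2,0)->(2,1) = 1
Tile 1: (2,1)->(0,0) = 3
Tile 6: (2,2)->(1,2) = 1
Sum: 2 + 0 + 4 + 3 + 1 + 1 + 3 + 1 = 15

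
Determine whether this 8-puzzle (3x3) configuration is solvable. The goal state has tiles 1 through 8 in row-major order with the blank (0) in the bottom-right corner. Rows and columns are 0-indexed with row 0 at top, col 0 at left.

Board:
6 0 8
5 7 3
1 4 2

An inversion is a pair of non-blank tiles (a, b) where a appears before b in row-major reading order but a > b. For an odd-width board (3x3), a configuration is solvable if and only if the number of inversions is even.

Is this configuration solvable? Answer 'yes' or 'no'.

Inversions (pairs i<j in row-major order where tile[i] > tile[j] > 0): 22
22 is even, so the puzzle is solvable.

Answer: yes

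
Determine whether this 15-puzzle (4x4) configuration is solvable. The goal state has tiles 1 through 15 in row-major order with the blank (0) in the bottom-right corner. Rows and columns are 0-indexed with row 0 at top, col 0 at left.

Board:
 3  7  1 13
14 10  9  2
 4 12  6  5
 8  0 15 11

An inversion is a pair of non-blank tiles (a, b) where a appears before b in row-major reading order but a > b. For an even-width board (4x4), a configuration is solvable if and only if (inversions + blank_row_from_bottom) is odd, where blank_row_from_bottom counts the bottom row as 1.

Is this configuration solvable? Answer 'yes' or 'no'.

Inversions: 42
Blank is in row 3 (0-indexed from top), which is row 1 counting from the bottom (bottom = 1).
42 + 1 = 43, which is odd, so the puzzle is solvable.

Answer: yes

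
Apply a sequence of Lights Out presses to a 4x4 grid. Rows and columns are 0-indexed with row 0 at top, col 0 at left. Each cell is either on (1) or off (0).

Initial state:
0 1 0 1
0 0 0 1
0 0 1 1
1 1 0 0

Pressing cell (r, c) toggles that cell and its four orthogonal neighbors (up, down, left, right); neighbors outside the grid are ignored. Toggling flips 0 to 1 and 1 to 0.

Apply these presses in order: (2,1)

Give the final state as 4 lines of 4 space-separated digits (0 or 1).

Answer: 0 1 0 1
0 1 0 1
1 1 0 1
1 0 0 0

Derivation:
After press 1 at (2,1):
0 1 0 1
0 1 0 1
1 1 0 1
1 0 0 0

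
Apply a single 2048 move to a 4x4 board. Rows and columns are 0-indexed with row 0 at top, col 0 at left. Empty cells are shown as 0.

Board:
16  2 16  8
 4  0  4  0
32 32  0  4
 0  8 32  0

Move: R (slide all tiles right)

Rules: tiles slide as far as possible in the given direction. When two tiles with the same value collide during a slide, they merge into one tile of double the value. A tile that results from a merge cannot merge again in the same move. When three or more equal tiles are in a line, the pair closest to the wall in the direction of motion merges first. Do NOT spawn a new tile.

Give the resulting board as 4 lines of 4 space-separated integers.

Slide right:
row 0: [16, 2, 16, 8] -> [16, 2, 16, 8]
row 1: [4, 0, 4, 0] -> [0, 0, 0, 8]
row 2: [32, 32, 0, 4] -> [0, 0, 64, 4]
row 3: [0, 8, 32, 0] -> [0, 0, 8, 32]

Answer: 16  2 16  8
 0  0  0  8
 0  0 64  4
 0  0  8 32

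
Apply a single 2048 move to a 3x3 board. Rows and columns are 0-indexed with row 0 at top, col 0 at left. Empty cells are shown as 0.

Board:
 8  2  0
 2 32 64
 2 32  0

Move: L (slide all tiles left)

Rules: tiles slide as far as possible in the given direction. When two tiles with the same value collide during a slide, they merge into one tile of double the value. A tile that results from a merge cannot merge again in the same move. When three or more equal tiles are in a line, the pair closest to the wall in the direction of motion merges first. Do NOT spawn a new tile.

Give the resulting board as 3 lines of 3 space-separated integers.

Answer:  8  2  0
 2 32 64
 2 32  0

Derivation:
Slide left:
row 0: [8, 2, 0] -> [8, 2, 0]
row 1: [2, 32, 64] -> [2, 32, 64]
row 2: [2, 32, 0] -> [2, 32, 0]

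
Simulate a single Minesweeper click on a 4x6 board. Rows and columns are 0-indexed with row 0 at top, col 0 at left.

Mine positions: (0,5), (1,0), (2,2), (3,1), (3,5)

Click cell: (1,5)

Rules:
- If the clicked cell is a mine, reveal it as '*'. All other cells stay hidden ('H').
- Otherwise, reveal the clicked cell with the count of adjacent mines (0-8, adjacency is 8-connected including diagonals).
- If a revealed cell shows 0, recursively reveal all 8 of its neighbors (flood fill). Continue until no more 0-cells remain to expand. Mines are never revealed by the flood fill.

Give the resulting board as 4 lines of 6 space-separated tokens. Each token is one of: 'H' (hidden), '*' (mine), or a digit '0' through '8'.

H H H H H H
H H H H H 1
H H H H H H
H H H H H H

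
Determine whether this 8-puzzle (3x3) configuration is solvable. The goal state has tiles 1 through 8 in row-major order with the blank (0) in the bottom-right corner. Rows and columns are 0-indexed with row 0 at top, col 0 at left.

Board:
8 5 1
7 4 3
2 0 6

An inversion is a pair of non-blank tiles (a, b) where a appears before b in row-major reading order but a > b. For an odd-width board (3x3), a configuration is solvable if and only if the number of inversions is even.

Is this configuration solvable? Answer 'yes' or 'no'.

Answer: yes

Derivation:
Inversions (pairs i<j in row-major order where tile[i] > tile[j] > 0): 18
18 is even, so the puzzle is solvable.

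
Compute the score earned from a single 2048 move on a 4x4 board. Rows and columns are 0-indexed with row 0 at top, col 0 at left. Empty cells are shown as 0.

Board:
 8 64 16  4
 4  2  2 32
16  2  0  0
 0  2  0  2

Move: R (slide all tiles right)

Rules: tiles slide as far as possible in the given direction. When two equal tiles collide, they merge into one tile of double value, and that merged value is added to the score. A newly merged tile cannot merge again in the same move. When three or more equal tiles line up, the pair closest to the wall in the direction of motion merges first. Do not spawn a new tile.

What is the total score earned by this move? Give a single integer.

Slide right:
row 0: [8, 64, 16, 4] -> [8, 64, 16, 4]  score +0 (running 0)
row 1: [4, 2, 2, 32] -> [0, 4, 4, 32]  score +4 (running 4)
row 2: [16, 2, 0, 0] -> [0, 0, 16, 2]  score +0 (running 4)
row 3: [0, 2, 0, 2] -> [0, 0, 0, 4]  score +4 (running 8)
Board after move:
 8 64 16  4
 0  4  4 32
 0  0 16  2
 0  0  0  4

Answer: 8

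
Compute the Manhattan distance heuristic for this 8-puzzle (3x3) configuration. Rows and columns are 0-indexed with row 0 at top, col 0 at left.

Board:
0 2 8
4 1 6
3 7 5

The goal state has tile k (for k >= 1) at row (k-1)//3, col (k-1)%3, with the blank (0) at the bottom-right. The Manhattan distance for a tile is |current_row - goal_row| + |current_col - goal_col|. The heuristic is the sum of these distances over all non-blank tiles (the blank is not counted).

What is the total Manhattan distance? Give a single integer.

Tile 2: at (0,1), goal (0,1), distance |0-0|+|1-1| = 0
Tile 8: at (0,2), goal (2,1), distance |0-2|+|2-1| = 3
Tile 4: at (1,0), goal (1,0), distance |1-1|+|0-0| = 0
Tile 1: at (1,1), goal (0,0), distance |1-0|+|1-0| = 2
Tile 6: at (1,2), goal (1,2), distance |1-1|+|2-2| = 0
Tile 3: at (2,0), goal (0,2), distance |2-0|+|0-2| = 4
Tile 7: at (2,1), goal (2,0), distance |2-2|+|1-0| = 1
Tile 5: at (2,2), goal (1,1), distance |2-1|+|2-1| = 2
Sum: 0 + 3 + 0 + 2 + 0 + 4 + 1 + 2 = 12

Answer: 12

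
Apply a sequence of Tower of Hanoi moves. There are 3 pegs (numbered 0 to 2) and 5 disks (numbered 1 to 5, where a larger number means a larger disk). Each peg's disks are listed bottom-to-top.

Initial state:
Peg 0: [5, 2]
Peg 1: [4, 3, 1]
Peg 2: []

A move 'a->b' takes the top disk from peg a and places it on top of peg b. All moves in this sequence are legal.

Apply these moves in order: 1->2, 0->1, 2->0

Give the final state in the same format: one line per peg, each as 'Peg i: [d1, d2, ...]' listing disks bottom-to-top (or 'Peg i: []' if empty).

After move 1 (1->2):
Peg 0: [5, 2]
Peg 1: [4, 3]
Peg 2: [1]

After move 2 (0->1):
Peg 0: [5]
Peg 1: [4, 3, 2]
Peg 2: [1]

After move 3 (2->0):
Peg 0: [5, 1]
Peg 1: [4, 3, 2]
Peg 2: []

Answer: Peg 0: [5, 1]
Peg 1: [4, 3, 2]
Peg 2: []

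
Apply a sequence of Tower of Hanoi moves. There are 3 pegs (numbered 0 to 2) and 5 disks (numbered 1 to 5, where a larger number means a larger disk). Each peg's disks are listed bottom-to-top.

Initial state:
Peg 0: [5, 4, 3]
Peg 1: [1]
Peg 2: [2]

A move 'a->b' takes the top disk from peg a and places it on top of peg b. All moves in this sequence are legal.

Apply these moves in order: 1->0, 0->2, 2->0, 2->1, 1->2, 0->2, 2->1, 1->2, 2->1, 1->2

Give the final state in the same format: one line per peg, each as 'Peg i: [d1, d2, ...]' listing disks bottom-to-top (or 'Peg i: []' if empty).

After move 1 (1->0):
Peg 0: [5, 4, 3, 1]
Peg 1: []
Peg 2: [2]

After move 2 (0->2):
Peg 0: [5, 4, 3]
Peg 1: []
Peg 2: [2, 1]

After move 3 (2->0):
Peg 0: [5, 4, 3, 1]
Peg 1: []
Peg 2: [2]

After move 4 (2->1):
Peg 0: [5, 4, 3, 1]
Peg 1: [2]
Peg 2: []

After move 5 (1->2):
Peg 0: [5, 4, 3, 1]
Peg 1: []
Peg 2: [2]

After move 6 (0->2):
Peg 0: [5, 4, 3]
Peg 1: []
Peg 2: [2, 1]

After move 7 (2->1):
Peg 0: [5, 4, 3]
Peg 1: [1]
Peg 2: [2]

After move 8 (1->2):
Peg 0: [5, 4, 3]
Peg 1: []
Peg 2: [2, 1]

After move 9 (2->1):
Peg 0: [5, 4, 3]
Peg 1: [1]
Peg 2: [2]

After move 10 (1->2):
Peg 0: [5, 4, 3]
Peg 1: []
Peg 2: [2, 1]

Answer: Peg 0: [5, 4, 3]
Peg 1: []
Peg 2: [2, 1]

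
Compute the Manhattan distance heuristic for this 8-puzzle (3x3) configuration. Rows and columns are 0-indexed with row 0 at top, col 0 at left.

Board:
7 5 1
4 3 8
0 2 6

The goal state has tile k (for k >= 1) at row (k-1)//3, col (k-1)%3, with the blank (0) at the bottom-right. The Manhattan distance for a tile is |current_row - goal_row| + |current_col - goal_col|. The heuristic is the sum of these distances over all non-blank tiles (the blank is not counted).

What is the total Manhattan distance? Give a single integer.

Tile 7: (0,0)->(2,0) = 2
Tile 5: (0,1)->(1,1) = 1
Tile 1: (0,2)->(0,0) = 2
Tile 4: (1,0)->(1,0) = 0
Tile 3: (1,1)->(0,2) = 2
Tile 8: (1,2)->(2,1) = 2
Tile 2: (2,1)->(0,1) = 2
Tile 6: (2,2)->(1,2) = 1
Sum: 2 + 1 + 2 + 0 + 2 + 2 + 2 + 1 = 12

Answer: 12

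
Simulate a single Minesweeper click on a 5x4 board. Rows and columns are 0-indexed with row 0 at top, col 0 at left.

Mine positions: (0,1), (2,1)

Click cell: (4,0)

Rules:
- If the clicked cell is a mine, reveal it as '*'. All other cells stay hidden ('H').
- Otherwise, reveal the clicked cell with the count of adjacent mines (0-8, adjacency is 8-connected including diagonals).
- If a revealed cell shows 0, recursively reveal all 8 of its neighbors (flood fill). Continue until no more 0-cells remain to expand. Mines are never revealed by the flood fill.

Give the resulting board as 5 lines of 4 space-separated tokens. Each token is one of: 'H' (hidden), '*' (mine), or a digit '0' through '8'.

H H 1 0
H H 2 0
H H 1 0
1 1 1 0
0 0 0 0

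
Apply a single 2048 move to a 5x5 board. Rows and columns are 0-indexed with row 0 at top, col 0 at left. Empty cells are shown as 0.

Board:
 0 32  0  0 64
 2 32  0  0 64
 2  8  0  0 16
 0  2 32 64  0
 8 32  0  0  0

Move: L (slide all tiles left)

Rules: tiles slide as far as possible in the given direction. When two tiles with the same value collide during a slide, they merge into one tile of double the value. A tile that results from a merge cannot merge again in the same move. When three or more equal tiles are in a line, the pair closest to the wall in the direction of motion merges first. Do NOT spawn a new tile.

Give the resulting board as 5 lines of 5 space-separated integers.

Slide left:
row 0: [0, 32, 0, 0, 64] -> [32, 64, 0, 0, 0]
row 1: [2, 32, 0, 0, 64] -> [2, 32, 64, 0, 0]
row 2: [2, 8, 0, 0, 16] -> [2, 8, 16, 0, 0]
row 3: [0, 2, 32, 64, 0] -> [2, 32, 64, 0, 0]
row 4: [8, 32, 0, 0, 0] -> [8, 32, 0, 0, 0]

Answer: 32 64  0  0  0
 2 32 64  0  0
 2  8 16  0  0
 2 32 64  0  0
 8 32  0  0  0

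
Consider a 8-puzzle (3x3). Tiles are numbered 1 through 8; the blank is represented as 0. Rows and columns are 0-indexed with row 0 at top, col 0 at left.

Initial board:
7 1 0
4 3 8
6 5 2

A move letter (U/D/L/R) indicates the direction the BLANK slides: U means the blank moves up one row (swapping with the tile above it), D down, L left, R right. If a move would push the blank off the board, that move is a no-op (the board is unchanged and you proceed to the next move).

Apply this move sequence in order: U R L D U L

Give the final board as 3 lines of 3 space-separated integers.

After move 1 (U):
7 1 0
4 3 8
6 5 2

After move 2 (R):
7 1 0
4 3 8
6 5 2

After move 3 (L):
7 0 1
4 3 8
6 5 2

After move 4 (D):
7 3 1
4 0 8
6 5 2

After move 5 (U):
7 0 1
4 3 8
6 5 2

After move 6 (L):
0 7 1
4 3 8
6 5 2

Answer: 0 7 1
4 3 8
6 5 2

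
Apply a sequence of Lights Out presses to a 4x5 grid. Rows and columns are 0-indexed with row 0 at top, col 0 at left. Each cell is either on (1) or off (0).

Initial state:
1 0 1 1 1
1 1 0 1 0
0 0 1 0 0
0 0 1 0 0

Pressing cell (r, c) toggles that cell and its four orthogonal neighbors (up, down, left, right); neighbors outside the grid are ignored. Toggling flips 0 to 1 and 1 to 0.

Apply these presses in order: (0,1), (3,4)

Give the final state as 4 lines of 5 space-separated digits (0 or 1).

After press 1 at (0,1):
0 1 0 1 1
1 0 0 1 0
0 0 1 0 0
0 0 1 0 0

After press 2 at (3,4):
0 1 0 1 1
1 0 0 1 0
0 0 1 0 1
0 0 1 1 1

Answer: 0 1 0 1 1
1 0 0 1 0
0 0 1 0 1
0 0 1 1 1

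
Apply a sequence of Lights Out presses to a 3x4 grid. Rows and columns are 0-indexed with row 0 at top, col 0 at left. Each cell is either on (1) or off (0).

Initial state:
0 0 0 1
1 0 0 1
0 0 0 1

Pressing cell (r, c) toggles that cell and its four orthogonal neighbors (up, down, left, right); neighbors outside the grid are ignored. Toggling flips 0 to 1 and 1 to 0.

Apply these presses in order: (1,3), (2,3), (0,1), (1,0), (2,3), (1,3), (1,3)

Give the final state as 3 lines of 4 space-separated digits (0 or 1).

Answer: 0 1 1 0
0 0 1 0
1 0 0 0

Derivation:
After press 1 at (1,3):
0 0 0 0
1 0 1 0
0 0 0 0

After press 2 at (2,3):
0 0 0 0
1 0 1 1
0 0 1 1

After press 3 at (0,1):
1 1 1 0
1 1 1 1
0 0 1 1

After press 4 at (1,0):
0 1 1 0
0 0 1 1
1 0 1 1

After press 5 at (2,3):
0 1 1 0
0 0 1 0
1 0 0 0

After press 6 at (1,3):
0 1 1 1
0 0 0 1
1 0 0 1

After press 7 at (1,3):
0 1 1 0
0 0 1 0
1 0 0 0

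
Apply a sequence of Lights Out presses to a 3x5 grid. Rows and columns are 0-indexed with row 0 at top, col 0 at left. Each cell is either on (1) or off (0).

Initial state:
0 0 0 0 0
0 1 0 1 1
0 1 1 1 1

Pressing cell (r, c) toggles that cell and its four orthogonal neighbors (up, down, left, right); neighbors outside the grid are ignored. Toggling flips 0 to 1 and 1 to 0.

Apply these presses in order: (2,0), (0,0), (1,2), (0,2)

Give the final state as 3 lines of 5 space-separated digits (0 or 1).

After press 1 at (2,0):
0 0 0 0 0
1 1 0 1 1
1 0 1 1 1

After press 2 at (0,0):
1 1 0 0 0
0 1 0 1 1
1 0 1 1 1

After press 3 at (1,2):
1 1 1 0 0
0 0 1 0 1
1 0 0 1 1

After press 4 at (0,2):
1 0 0 1 0
0 0 0 0 1
1 0 0 1 1

Answer: 1 0 0 1 0
0 0 0 0 1
1 0 0 1 1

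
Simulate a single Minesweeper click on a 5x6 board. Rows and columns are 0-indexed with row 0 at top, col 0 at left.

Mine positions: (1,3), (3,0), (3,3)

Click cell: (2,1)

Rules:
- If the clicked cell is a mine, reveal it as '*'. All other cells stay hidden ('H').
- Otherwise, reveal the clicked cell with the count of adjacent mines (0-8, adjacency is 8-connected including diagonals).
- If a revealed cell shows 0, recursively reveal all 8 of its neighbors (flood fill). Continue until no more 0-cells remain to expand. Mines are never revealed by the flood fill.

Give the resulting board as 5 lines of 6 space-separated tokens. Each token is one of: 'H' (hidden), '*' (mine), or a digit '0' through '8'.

H H H H H H
H H H H H H
H 1 H H H H
H H H H H H
H H H H H H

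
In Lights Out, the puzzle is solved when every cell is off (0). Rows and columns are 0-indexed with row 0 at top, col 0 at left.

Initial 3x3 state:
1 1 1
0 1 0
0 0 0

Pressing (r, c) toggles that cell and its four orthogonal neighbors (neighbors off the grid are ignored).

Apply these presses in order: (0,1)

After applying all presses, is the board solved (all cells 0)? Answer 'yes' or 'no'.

Answer: yes

Derivation:
After press 1 at (0,1):
0 0 0
0 0 0
0 0 0

Lights still on: 0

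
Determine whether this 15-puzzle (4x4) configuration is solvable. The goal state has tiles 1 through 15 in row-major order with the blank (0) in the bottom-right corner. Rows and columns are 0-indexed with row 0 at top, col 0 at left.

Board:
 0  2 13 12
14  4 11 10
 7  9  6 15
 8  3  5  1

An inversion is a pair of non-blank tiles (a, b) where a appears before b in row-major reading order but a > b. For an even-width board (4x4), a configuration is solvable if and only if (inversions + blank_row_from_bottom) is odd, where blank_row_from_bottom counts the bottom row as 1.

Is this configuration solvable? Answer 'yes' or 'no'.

Inversions: 70
Blank is in row 0 (0-indexed from top), which is row 4 counting from the bottom (bottom = 1).
70 + 4 = 74, which is even, so the puzzle is not solvable.

Answer: no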